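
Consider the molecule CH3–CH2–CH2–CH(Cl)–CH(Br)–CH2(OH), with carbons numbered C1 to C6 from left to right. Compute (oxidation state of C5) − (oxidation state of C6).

C5: 2C, 1H, 1Br → 0 − 1 + 1 = 0
C6: 1C, 2H, 1O → 0 − 2 + 1 = -1
Difference: 0 − (-1) = +1.

+1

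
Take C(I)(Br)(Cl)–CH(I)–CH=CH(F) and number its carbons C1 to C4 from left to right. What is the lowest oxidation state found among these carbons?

-1

Count +1 for every bond to an atom more electronegative than carbon and −1 for every bond to one less electronegative; C–C bonds are 0. Tallying each carbon:
C1: 1C, 1Cl, 1Br, 1I → 0 + 1 + 1 + 1 = +3
C2: 2C, 1H, 1I → 0 − 1 + 1 = 0
C3: 3C, 1H → 0 − 1 = -1
C4: 2C, 1H, 1F → 0 − 1 + 1 = 0
The lowest value is -1.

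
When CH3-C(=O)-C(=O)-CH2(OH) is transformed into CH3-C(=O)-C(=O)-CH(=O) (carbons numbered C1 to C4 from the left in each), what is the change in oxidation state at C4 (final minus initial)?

+2

Before: C4 has 1 bond to C, 2 bonds to H, 1 bond to O → oxidation state -1.
After: C4 has 1 bond to C, 1 bond to H, 2 bonds to O → oxidation state +1.
Δ = +1 − (-1) = +2, so this is an oxidation at C4.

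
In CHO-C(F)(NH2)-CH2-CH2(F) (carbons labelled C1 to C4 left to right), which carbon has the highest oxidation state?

C2

Tallying each carbon's bonds:
C1: 1C, 1H, 2O → 0 − 1 + 2 = +1
C2: 2C, 1N, 1F → 0 + 1 + 1 = +2
C3: 2C, 2H → 0 − 2 = -2
C4: 1C, 2H, 1F → 0 − 2 + 1 = -1
The most oxidised carbon is C2 at +2.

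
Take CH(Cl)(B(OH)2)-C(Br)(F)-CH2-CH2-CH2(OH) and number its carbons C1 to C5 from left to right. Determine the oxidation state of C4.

-2

C4 has one bond to C (0), one bond to C (0), one bond to H (-1), one bond to H (-1).
Oxidation state = 0 + 0 − 1 − 1 = -2.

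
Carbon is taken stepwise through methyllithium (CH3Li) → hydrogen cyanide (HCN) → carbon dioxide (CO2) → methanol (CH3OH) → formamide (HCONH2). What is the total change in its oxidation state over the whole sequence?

+6

Carbon oxidation states along the series — methyllithium: -4, hydrogen cyanide: +2, carbon dioxide: +4, methanol: -2, formamide: +2.
Net change = +2 − (-4) = +6.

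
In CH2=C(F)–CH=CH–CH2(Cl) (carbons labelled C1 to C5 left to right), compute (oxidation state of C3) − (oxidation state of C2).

-2

C3: 3C, 1H → 0 − 1 = -1
C2: 3C, 1F → 0 + 1 = +1
Difference: -1 − (+1) = -2.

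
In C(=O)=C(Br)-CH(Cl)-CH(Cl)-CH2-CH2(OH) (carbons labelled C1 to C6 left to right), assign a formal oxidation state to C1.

Each bond to a more electronegative atom (O, N, halogen) counts +1, each bond to a less electronegative atom (H, metal, B, Si) counts −1, and each C–C bond counts 0.
C1 has a double bond to C (2×0 = 0), a double bond to O (2×+1 = +2).
Oxidation state = 0 + 2 = +2.

+2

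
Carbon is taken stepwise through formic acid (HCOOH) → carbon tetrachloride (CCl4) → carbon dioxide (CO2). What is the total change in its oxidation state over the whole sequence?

Carbon oxidation states along the series — formic acid: +2, carbon tetrachloride: +4, carbon dioxide: +4.
Net change = +4 − (+2) = +2.

+2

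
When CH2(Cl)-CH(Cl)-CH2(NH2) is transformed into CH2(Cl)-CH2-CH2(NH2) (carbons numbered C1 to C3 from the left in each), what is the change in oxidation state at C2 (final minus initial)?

-2

Before: C2 has 2 bonds to C, 1 bond to H, 1 bond to Cl → oxidation state 0.
After: C2 has 2 bonds to C, 2 bonds to H → oxidation state -2.
Δ = -2 − (0) = -2, so this is a reduction at C2.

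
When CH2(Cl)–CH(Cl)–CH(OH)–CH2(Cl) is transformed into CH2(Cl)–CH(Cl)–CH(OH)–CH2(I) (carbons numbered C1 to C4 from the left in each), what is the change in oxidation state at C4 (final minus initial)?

Before: C4 has 1 bond to C, 2 bonds to H, 1 bond to Cl → oxidation state -1.
After: C4 has 1 bond to C, 2 bonds to H, 1 bond to I → oxidation state -1.
Δ = -1 − (-1) = 0, so no net redox change at C4.

0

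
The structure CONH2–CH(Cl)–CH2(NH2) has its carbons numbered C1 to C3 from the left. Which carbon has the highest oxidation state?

C1

Tallying each carbon's bonds:
C1: 1C, 2O, 1N → 0 + 2 + 1 = +3
C2: 2C, 1H, 1Cl → 0 − 1 + 1 = 0
C3: 1C, 2H, 1N → 0 − 2 + 1 = -1
The most oxidised carbon is C1 at +3.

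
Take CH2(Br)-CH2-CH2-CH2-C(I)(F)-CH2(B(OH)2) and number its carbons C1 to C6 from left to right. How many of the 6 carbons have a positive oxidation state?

Assign +1 per bond to O/N/halogen, −1 per bond to H or an electropositive element, and 0 per bond to carbon. Tallying each carbon:
C1: 1C, 2H, 1Br → 0 − 2 + 1 = -1
C2: 2C, 2H → 0 − 2 = -2
C3: 2C, 2H → 0 − 2 = -2
C4: 2C, 2H → 0 − 2 = -2
C5: 2C, 1F, 1I → 0 + 1 + 1 = +2
C6: 1C, 2H, 1B → 0 − 2 − 1 = -3
1 carbon (C5) meets the condition.

1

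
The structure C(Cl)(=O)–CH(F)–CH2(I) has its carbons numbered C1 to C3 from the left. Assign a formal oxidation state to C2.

Count +1 for every bond to an atom more electronegative than carbon and −1 for every bond to one less electronegative; C–C bonds are 0.
C2 has one bond to C (0), one bond to C (0), one bond to H (-1), one bond to F (+1).
Oxidation state = 0 + 0 − 1 + 1 = 0.

0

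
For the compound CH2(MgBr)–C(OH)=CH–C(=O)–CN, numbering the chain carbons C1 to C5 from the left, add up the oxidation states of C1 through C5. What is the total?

+2

Assign +1 per bond to O/N/halogen, −1 per bond to H or an electropositive element, and 0 per bond to carbon. Tallying each carbon:
C1: 1C, 2H, 1Mg → 0 − 2 − 1 = -3
C2: 3C, 1O → 0 + 1 = +1
C3: 3C, 1H → 0 − 1 = -1
C4: 2C, 2O → 0 + 2 = +2
C5: 1C, 3N → 0 + 3 = +3
Sum = -3 + 1 − 1 + 2 + 3 = +2.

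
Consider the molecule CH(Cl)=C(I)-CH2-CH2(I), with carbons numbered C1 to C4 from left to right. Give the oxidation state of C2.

+1

Count +1 for every bond to an atom more electronegative than carbon and −1 for every bond to one less electronegative; C–C bonds are 0.
C2 has a double bond to C (2×0 = 0), one bond to C (0), one bond to I (+1).
Oxidation state = 0 + 0 + 1 = +1.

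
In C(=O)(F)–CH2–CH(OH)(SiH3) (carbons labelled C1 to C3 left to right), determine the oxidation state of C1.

Assign +1 per bond to O/N/halogen, −1 per bond to H or an electropositive element, and 0 per bond to carbon.
C1 has one bond to C (0), a double bond to O (2×+1 = +2), one bond to F (+1).
Oxidation state = 0 + 2 + 1 = +3.

+3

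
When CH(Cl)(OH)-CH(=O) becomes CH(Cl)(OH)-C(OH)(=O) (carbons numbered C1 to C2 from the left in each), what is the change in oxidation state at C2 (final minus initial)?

+2

Before: C2 has 1 bond to C, 1 bond to H, 2 bonds to O → oxidation state +1.
After: C2 has 1 bond to C, 3 bonds to O → oxidation state +3.
Δ = +3 − (+1) = +2, so this is an oxidation at C2.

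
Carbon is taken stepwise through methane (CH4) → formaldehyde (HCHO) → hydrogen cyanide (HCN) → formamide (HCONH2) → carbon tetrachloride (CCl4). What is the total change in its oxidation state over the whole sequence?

+8

Carbon oxidation states along the series — methane: -4, formaldehyde: 0, hydrogen cyanide: +2, formamide: +2, carbon tetrachloride: +4.
Net change = +4 − (-4) = +8.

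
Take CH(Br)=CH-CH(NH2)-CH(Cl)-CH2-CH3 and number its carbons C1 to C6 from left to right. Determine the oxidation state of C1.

0

Count +1 for every bond to an atom more electronegative than carbon and −1 for every bond to one less electronegative; C–C bonds are 0.
C1 has a double bond to C (2×0 = 0), one bond to Br (+1), one bond to H (-1).
Oxidation state = 0 + 1 − 1 = 0.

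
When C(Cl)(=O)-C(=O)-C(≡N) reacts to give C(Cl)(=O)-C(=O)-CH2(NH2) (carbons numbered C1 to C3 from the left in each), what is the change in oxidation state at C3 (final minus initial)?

-4

Before: C3 has 1 bond to C, 3 bonds to N → oxidation state +3.
After: C3 has 1 bond to C, 2 bonds to H, 1 bond to N → oxidation state -1.
Δ = -1 − (+3) = -4, so this is a reduction at C3.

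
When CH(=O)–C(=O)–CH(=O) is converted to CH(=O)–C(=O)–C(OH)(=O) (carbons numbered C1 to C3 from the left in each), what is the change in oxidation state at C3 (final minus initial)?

+2

Before: C3 has 1 bond to C, 1 bond to H, 2 bonds to O → oxidation state +1.
After: C3 has 1 bond to C, 3 bonds to O → oxidation state +3.
Δ = +3 − (+1) = +2, so this is an oxidation at C3.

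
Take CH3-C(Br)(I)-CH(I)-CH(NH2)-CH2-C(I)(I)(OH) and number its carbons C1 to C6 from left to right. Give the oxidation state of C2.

+2

Bonds to more-electronegative neighbours contribute +1 each, bonds to H or metals contribute −1 each, and C–C bonds contribute 0.
C2 has one bond to C (0), one bond to C (0), one bond to Br (+1), one bond to I (+1).
Oxidation state = 0 + 0 + 1 + 1 = +2.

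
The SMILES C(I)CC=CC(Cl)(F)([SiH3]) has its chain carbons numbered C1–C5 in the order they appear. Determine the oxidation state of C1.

Each bond to a more electronegative atom (O, N, halogen) counts +1, each bond to a less electronegative atom (H, metal, B, Si) counts −1, and each C–C bond counts 0.
C1 has one bond to C (0), one bond to I (+1), one bond to H (-1), one bond to H (-1).
Oxidation state = 0 + 1 − 1 − 1 = -1.

-1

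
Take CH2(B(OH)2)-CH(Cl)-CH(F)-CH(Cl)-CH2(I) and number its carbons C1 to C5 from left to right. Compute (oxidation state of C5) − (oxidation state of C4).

C5: 1C, 2H, 1I → 0 − 2 + 1 = -1
C4: 2C, 1H, 1Cl → 0 − 1 + 1 = 0
Difference: -1 − (0) = -1.

-1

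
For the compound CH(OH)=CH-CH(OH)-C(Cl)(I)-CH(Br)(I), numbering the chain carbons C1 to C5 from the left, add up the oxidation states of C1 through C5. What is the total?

Tallying each carbon's bonds:
C1: 2C, 1H, 1O → 0 − 1 + 1 = 0
C2: 3C, 1H → 0 − 1 = -1
C3: 2C, 1H, 1O → 0 − 1 + 1 = 0
C4: 2C, 1Cl, 1I → 0 + 1 + 1 = +2
C5: 1C, 1H, 1Br, 1I → 0 − 1 + 1 + 1 = +1
Sum = 0 − 1 + 0 + 2 + 1 = +2.

+2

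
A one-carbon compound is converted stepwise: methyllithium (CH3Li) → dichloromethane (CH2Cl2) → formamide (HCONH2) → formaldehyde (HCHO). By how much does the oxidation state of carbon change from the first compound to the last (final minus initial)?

+4

Carbon oxidation states along the series — methyllithium: -4, dichloromethane: 0, formamide: +2, formaldehyde: 0.
Net change = 0 − (-4) = +4.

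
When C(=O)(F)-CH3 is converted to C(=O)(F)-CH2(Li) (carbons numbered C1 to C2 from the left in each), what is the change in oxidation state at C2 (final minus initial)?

Before: C2 has 1 bond to C, 3 bonds to H → oxidation state -3.
After: C2 has 1 bond to C, 2 bonds to H, 1 bond to Li → oxidation state -3.
Δ = -3 − (-3) = 0, so no net redox change at C2.

0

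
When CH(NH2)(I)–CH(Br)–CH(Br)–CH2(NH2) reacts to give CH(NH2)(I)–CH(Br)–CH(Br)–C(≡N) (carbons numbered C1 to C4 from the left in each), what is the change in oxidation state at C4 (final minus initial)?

+4

Before: C4 has 1 bond to C, 2 bonds to H, 1 bond to N → oxidation state -1.
After: C4 has 1 bond to C, 3 bonds to N → oxidation state +3.
Δ = +3 − (-1) = +4, so this is an oxidation at C4.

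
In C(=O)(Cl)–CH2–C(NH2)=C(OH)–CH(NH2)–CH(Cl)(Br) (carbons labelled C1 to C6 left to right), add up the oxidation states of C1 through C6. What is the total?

Tallying each carbon's bonds:
C1: 1C, 2O, 1Cl → 0 + 2 + 1 = +3
C2: 2C, 2H → 0 − 2 = -2
C3: 3C, 1N → 0 + 1 = +1
C4: 3C, 1O → 0 + 1 = +1
C5: 2C, 1H, 1N → 0 − 1 + 1 = 0
C6: 1C, 1H, 1Cl, 1Br → 0 − 1 + 1 + 1 = +1
Sum = +3 − 2 + 1 + 1 + 0 + 1 = +4.

+4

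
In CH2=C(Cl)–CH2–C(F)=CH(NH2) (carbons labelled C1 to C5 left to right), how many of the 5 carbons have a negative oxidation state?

Count +1 for every bond to an atom more electronegative than carbon and −1 for every bond to one less electronegative; C–C bonds are 0. Tallying each carbon:
C1: 2C, 2H → 0 − 2 = -2
C2: 3C, 1Cl → 0 + 1 = +1
C3: 2C, 2H → 0 − 2 = -2
C4: 3C, 1F → 0 + 1 = +1
C5: 2C, 1H, 1N → 0 − 1 + 1 = 0
2 carbons (C1, C3) meet the condition.

2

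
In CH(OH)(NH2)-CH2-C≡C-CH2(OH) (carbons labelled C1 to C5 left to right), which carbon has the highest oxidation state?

Assign +1 per bond to O/N/halogen, −1 per bond to H or an electropositive element, and 0 per bond to carbon. Tallying each carbon:
C1: 1C, 1H, 1O, 1N → 0 − 1 + 1 + 1 = +1
C2: 2C, 2H → 0 − 2 = -2
C3: 4C → 0 = 0
C4: 4C → 0 = 0
C5: 1C, 2H, 1O → 0 − 2 + 1 = -1
The most oxidised carbon is C1 at +1.

C1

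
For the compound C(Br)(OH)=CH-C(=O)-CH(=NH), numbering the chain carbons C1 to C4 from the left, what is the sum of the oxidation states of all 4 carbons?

Tallying each carbon's bonds:
C1: 2C, 1O, 1Br → 0 + 1 + 1 = +2
C2: 3C, 1H → 0 − 1 = -1
C3: 2C, 2O → 0 + 2 = +2
C4: 1C, 1H, 2N → 0 − 1 + 2 = +1
Sum = +2 − 1 + 2 + 1 = +4.

+4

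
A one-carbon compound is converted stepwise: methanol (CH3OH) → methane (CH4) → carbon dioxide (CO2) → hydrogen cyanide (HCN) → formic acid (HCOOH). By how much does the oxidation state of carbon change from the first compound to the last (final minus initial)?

+4

Carbon oxidation states along the series — methanol: -2, methane: -4, carbon dioxide: +4, hydrogen cyanide: +2, formic acid: +2.
Net change = +2 − (-2) = +4.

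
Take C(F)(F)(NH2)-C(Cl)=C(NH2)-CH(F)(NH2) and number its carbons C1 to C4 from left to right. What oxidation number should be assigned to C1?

Bonds to more-electronegative neighbours contribute +1 each, bonds to H or metals contribute −1 each, and C–C bonds contribute 0.
C1 has one bond to C (0), one bond to F (+1), one bond to F (+1), one bond to N (+1).
Oxidation state = 0 + 1 + 1 + 1 = +3.

+3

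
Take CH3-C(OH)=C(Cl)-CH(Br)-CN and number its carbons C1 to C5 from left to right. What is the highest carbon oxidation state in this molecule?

+3

Count +1 for every bond to an atom more electronegative than carbon and −1 for every bond to one less electronegative; C–C bonds are 0. Tallying each carbon:
C1: 1C, 3H → 0 − 3 = -3
C2: 3C, 1O → 0 + 1 = +1
C3: 3C, 1Cl → 0 + 1 = +1
C4: 2C, 1H, 1Br → 0 − 1 + 1 = 0
C5: 1C, 3N → 0 + 3 = +3
The highest value is +3.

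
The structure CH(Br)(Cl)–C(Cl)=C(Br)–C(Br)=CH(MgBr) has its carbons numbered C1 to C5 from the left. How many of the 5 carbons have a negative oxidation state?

Tallying each carbon's bonds:
C1: 1C, 1H, 1Cl, 1Br → 0 − 1 + 1 + 1 = +1
C2: 3C, 1Cl → 0 + 1 = +1
C3: 3C, 1Br → 0 + 1 = +1
C4: 3C, 1Br → 0 + 1 = +1
C5: 2C, 1H, 1Mg → 0 − 1 − 1 = -2
1 carbon (C5) meets the condition.

1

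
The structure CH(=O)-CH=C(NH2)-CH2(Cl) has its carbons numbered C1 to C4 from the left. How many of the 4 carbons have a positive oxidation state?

2

Tallying each carbon's bonds:
C1: 1C, 1H, 2O → 0 − 1 + 2 = +1
C2: 3C, 1H → 0 − 1 = -1
C3: 3C, 1N → 0 + 1 = +1
C4: 1C, 2H, 1Cl → 0 − 2 + 1 = -1
2 carbons (C1, C3) meet the condition.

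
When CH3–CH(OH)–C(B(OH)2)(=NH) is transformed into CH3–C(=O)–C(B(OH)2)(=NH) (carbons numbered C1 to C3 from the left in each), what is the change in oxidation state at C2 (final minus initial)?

+2

Before: C2 has 2 bonds to C, 1 bond to H, 1 bond to O → oxidation state 0.
After: C2 has 2 bonds to C, 2 bonds to O → oxidation state +2.
Δ = +2 − (0) = +2, so this is an oxidation at C2.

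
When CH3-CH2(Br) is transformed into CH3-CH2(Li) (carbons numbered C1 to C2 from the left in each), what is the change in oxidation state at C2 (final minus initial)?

Before: C2 has 1 bond to C, 2 bonds to H, 1 bond to Br → oxidation state -1.
After: C2 has 1 bond to C, 2 bonds to H, 1 bond to Li → oxidation state -3.
Δ = -3 − (-1) = -2, so this is a reduction at C2.

-2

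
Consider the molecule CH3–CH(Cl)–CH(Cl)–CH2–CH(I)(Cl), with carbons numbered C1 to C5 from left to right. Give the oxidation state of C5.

Each bond to a more electronegative atom (O, N, halogen) counts +1, each bond to a less electronegative atom (H, metal, B, Si) counts −1, and each C–C bond counts 0.
C5 has one bond to C (0), one bond to I (+1), one bond to H (-1), one bond to Cl (+1).
Oxidation state = 0 + 1 − 1 + 1 = +1.

+1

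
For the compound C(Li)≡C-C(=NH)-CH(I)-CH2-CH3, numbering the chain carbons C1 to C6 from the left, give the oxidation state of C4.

0

Count +1 for every bond to an atom more electronegative than carbon and −1 for every bond to one less electronegative; C–C bonds are 0.
C4 has one bond to C (0), one bond to C (0), one bond to I (+1), one bond to H (-1).
Oxidation state = 0 + 0 + 1 − 1 = 0.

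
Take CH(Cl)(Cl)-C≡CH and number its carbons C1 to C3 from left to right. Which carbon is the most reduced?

C3

Assign +1 per bond to O/N/halogen, −1 per bond to H or an electropositive element, and 0 per bond to carbon. Tallying each carbon:
C1: 1C, 1H, 2Cl → 0 − 1 + 2 = +1
C2: 4C → 0 = 0
C3: 3C, 1H → 0 − 1 = -1
The most reduced carbon is C3 at -1.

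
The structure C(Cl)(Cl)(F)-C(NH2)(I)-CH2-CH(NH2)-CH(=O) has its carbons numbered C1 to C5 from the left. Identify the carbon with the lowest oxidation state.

Assign +1 per bond to O/N/halogen, −1 per bond to H or an electropositive element, and 0 per bond to carbon. Tallying each carbon:
C1: 1C, 1F, 2Cl → 0 + 1 + 2 = +3
C2: 2C, 1N, 1I → 0 + 1 + 1 = +2
C3: 2C, 2H → 0 − 2 = -2
C4: 2C, 1H, 1N → 0 − 1 + 1 = 0
C5: 1C, 1H, 2O → 0 − 1 + 2 = +1
The most reduced carbon is C3 at -2.

C3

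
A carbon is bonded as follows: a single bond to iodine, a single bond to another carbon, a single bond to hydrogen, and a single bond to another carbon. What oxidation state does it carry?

Each bond to a more electronegative atom (O, N, halogen) counts +1, each bond to a less electronegative atom (H, metal, B, Si) counts −1, and each C–C bond counts 0.
The carbon has one bond to C (0), one bond to C (0), one bond to H (-1), one bond to I (+1).
Oxidation state = 0 + 0 − 1 + 1 = 0.

0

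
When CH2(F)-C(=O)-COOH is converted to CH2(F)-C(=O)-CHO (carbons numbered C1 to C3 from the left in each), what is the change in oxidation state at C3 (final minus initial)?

-2

Before: C3 has 1 bond to C, 3 bonds to O → oxidation state +3.
After: C3 has 1 bond to C, 1 bond to H, 2 bonds to O → oxidation state +1.
Δ = +1 − (+3) = -2, so this is a reduction at C3.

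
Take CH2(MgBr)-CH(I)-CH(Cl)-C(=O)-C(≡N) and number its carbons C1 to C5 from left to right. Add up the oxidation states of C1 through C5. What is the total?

+2

Tallying each carbon's bonds:
C1: 1C, 2H, 1Mg → 0 − 2 − 1 = -3
C2: 2C, 1H, 1I → 0 − 1 + 1 = 0
C3: 2C, 1H, 1Cl → 0 − 1 + 1 = 0
C4: 2C, 2O → 0 + 2 = +2
C5: 1C, 3N → 0 + 3 = +3
Sum = -3 + 0 + 0 + 2 + 3 = +2.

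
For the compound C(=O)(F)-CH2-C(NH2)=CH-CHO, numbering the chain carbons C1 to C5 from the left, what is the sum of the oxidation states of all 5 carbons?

Count +1 for every bond to an atom more electronegative than carbon and −1 for every bond to one less electronegative; C–C bonds are 0. Tallying each carbon:
C1: 1C, 2O, 1F → 0 + 2 + 1 = +3
C2: 2C, 2H → 0 − 2 = -2
C3: 3C, 1N → 0 + 1 = +1
C4: 3C, 1H → 0 − 1 = -1
C5: 1C, 1H, 2O → 0 − 1 + 2 = +1
Sum = +3 − 2 + 1 − 1 + 1 = +2.

+2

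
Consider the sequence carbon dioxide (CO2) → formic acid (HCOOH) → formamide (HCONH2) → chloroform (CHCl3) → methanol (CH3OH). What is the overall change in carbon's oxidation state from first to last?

-6

Carbon oxidation states along the series — carbon dioxide: +4, formic acid: +2, formamide: +2, chloroform: +2, methanol: -2.
Net change = -2 − (+4) = -6.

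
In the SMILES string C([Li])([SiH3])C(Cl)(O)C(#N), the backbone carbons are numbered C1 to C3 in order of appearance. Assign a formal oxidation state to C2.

Count +1 for every bond to an atom more electronegative than carbon and −1 for every bond to one less electronegative; C–C bonds are 0.
C2 has one bond to C (0), one bond to C (0), one bond to Cl (+1), one bond to O (+1).
Oxidation state = 0 + 0 + 1 + 1 = +2.

+2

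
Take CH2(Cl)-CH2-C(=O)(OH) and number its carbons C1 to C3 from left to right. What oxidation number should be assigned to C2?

C2 has one bond to C (0), one bond to C (0), one bond to H (-1), one bond to H (-1).
Oxidation state = 0 + 0 − 1 − 1 = -2.

-2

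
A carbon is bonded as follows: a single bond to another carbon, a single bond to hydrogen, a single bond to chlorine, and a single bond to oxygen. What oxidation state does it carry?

+1

The carbon has one bond to C (0), one bond to O (+1), one bond to H (-1), one bond to Cl (+1).
Oxidation state = 0 + 1 − 1 + 1 = +1.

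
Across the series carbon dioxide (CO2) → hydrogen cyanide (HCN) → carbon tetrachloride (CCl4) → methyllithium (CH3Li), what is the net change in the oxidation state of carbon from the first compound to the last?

-8

Carbon oxidation states along the series — carbon dioxide: +4, hydrogen cyanide: +2, carbon tetrachloride: +4, methyllithium: -4.
Net change = -4 − (+4) = -8.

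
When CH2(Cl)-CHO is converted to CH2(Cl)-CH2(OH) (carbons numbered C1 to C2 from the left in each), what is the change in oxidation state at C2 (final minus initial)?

Before: C2 has 1 bond to C, 1 bond to H, 2 bonds to O → oxidation state +1.
After: C2 has 1 bond to C, 2 bonds to H, 1 bond to O → oxidation state -1.
Δ = -1 − (+1) = -2, so this is a reduction at C2.

-2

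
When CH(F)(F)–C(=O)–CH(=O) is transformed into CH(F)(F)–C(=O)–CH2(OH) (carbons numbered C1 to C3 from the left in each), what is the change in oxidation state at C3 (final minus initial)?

-2

Before: C3 has 1 bond to C, 1 bond to H, 2 bonds to O → oxidation state +1.
After: C3 has 1 bond to C, 2 bonds to H, 1 bond to O → oxidation state -1.
Δ = -1 − (+1) = -2, so this is a reduction at C3.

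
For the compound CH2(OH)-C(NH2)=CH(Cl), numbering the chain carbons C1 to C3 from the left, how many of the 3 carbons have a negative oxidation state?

Tallying each carbon's bonds:
C1: 1C, 2H, 1O → 0 − 2 + 1 = -1
C2: 3C, 1N → 0 + 1 = +1
C3: 2C, 1H, 1Cl → 0 − 1 + 1 = 0
1 carbon (C1) meets the condition.

1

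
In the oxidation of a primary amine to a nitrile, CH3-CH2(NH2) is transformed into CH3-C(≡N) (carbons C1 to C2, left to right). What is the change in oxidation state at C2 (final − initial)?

+4

Before: C2 has 1 bond to C, 2 bonds to H, 1 bond to N → oxidation state -1.
After: C2 has 1 bond to C, 3 bonds to N → oxidation state +3.
Δ = +3 − (-1) = +4, so this is an oxidation at C2.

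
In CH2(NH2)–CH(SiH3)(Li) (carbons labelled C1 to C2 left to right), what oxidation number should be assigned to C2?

-3

C2 has one bond to C (0), one bond to H (-1), one bond to Si (-1), one bond to Li (-1).
Oxidation state = 0 − 1 − 1 − 1 = -3.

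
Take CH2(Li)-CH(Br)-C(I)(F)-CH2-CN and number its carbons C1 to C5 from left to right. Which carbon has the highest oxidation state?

Tallying each carbon's bonds:
C1: 1C, 2H, 1Li → 0 − 2 − 1 = -3
C2: 2C, 1H, 1Br → 0 − 1 + 1 = 0
C3: 2C, 1F, 1I → 0 + 1 + 1 = +2
C4: 2C, 2H → 0 − 2 = -2
C5: 1C, 3N → 0 + 3 = +3
The most oxidised carbon is C5 at +3.

C5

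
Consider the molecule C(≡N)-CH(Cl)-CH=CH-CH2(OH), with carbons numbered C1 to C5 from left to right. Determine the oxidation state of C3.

-1

Each bond to a more electronegative atom (O, N, halogen) counts +1, each bond to a less electronegative atom (H, metal, B, Si) counts −1, and each C–C bond counts 0.
C3 has one bond to C (0), a double bond to C (2×0 = 0), one bond to H (-1).
Oxidation state = 0 + 0 − 1 = -1.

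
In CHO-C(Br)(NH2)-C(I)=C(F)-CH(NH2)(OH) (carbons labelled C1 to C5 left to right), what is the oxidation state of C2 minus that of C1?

+1

C2: 2C, 1N, 1Br → 0 + 1 + 1 = +2
C1: 1C, 1H, 2O → 0 − 1 + 2 = +1
Difference: +2 − (+1) = +1.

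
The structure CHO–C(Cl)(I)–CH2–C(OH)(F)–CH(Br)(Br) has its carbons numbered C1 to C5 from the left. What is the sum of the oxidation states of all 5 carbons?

Each bond to a more electronegative atom (O, N, halogen) counts +1, each bond to a less electronegative atom (H, metal, B, Si) counts −1, and each C–C bond counts 0. Tallying each carbon:
C1: 1C, 1H, 2O → 0 − 1 + 2 = +1
C2: 2C, 1Cl, 1I → 0 + 1 + 1 = +2
C3: 2C, 2H → 0 − 2 = -2
C4: 2C, 1O, 1F → 0 + 1 + 1 = +2
C5: 1C, 1H, 2Br → 0 − 1 + 2 = +1
Sum = +1 + 2 − 2 + 2 + 1 = +4.

+4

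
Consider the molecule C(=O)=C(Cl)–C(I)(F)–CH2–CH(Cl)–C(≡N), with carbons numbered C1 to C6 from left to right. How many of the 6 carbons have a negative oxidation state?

1

Assign +1 per bond to O/N/halogen, −1 per bond to H or an electropositive element, and 0 per bond to carbon. Tallying each carbon:
C1: 2C, 2O → 0 + 2 = +2
C2: 3C, 1Cl → 0 + 1 = +1
C3: 2C, 1F, 1I → 0 + 1 + 1 = +2
C4: 2C, 2H → 0 − 2 = -2
C5: 2C, 1H, 1Cl → 0 − 1 + 1 = 0
C6: 1C, 3N → 0 + 3 = +3
1 carbon (C4) meets the condition.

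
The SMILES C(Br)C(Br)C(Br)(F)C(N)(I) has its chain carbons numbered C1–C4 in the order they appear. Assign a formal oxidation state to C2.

0

Each bond to a more electronegative atom (O, N, halogen) counts +1, each bond to a less electronegative atom (H, metal, B, Si) counts −1, and each C–C bond counts 0.
C2 has one bond to C (0), one bond to C (0), one bond to H (-1), one bond to Br (+1).
Oxidation state = 0 + 0 − 1 + 1 = 0.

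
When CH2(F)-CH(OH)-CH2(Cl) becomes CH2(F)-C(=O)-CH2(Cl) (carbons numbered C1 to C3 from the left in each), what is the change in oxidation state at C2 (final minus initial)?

+2

Before: C2 has 2 bonds to C, 1 bond to H, 1 bond to O → oxidation state 0.
After: C2 has 2 bonds to C, 2 bonds to O → oxidation state +2.
Δ = +2 − (0) = +2, so this is an oxidation at C2.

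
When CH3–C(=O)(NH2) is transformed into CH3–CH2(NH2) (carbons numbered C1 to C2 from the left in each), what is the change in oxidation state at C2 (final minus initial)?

Before: C2 has 1 bond to C, 2 bonds to O, 1 bond to N → oxidation state +3.
After: C2 has 1 bond to C, 2 bonds to H, 1 bond to N → oxidation state -1.
Δ = -1 − (+3) = -4, so this is a reduction at C2.

-4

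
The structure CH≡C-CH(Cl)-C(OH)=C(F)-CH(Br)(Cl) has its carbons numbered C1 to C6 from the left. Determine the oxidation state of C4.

Assign +1 per bond to O/N/halogen, −1 per bond to H or an electropositive element, and 0 per bond to carbon.
C4 has one bond to C (0), a double bond to C (2×0 = 0), one bond to O (+1).
Oxidation state = 0 + 0 + 1 = +1.

+1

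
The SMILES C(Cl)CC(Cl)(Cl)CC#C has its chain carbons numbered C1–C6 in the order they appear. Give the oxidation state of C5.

Count +1 for every bond to an atom more electronegative than carbon and −1 for every bond to one less electronegative; C–C bonds are 0.
C5 has one bond to C (0), a triple bond to C (3×0 = 0).
Oxidation state = 0 + 0 = 0.

0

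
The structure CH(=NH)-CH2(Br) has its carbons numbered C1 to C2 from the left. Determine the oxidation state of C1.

Bonds to more-electronegative neighbours contribute +1 each, bonds to H or metals contribute −1 each, and C–C bonds contribute 0.
C1 has one bond to C (0), a double bond to N (2×+1 = +2), one bond to H (-1).
Oxidation state = 0 + 2 − 1 = +1.

+1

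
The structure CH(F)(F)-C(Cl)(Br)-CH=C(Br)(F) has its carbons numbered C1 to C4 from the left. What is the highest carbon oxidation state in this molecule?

+2

Tallying each carbon's bonds:
C1: 1C, 1H, 2F → 0 − 1 + 2 = +1
C2: 2C, 1Cl, 1Br → 0 + 1 + 1 = +2
C3: 3C, 1H → 0 − 1 = -1
C4: 2C, 1F, 1Br → 0 + 1 + 1 = +2
The highest value is +2.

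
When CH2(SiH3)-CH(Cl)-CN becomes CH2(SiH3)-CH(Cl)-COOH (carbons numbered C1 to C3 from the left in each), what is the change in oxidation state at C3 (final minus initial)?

0

Before: C3 has 1 bond to C, 3 bonds to N → oxidation state +3.
After: C3 has 1 bond to C, 3 bonds to O → oxidation state +3.
Δ = +3 − (+3) = 0, so no net redox change at C3.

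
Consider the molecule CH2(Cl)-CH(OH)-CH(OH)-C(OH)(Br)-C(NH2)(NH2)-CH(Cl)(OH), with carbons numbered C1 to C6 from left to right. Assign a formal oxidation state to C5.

C5 has one bond to C (0), one bond to C (0), one bond to N (+1), one bond to N (+1).
Oxidation state = 0 + 0 + 1 + 1 = +2.

+2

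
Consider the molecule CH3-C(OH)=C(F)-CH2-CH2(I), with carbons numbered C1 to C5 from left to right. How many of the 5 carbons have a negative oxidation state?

Assign +1 per bond to O/N/halogen, −1 per bond to H or an electropositive element, and 0 per bond to carbon. Tallying each carbon:
C1: 1C, 3H → 0 − 3 = -3
C2: 3C, 1O → 0 + 1 = +1
C3: 3C, 1F → 0 + 1 = +1
C4: 2C, 2H → 0 − 2 = -2
C5: 1C, 2H, 1I → 0 − 2 + 1 = -1
3 carbons (C1, C4, C5) meet the condition.

3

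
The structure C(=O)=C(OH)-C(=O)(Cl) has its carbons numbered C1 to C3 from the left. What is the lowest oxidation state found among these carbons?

Tallying each carbon's bonds:
C1: 2C, 2O → 0 + 2 = +2
C2: 3C, 1O → 0 + 1 = +1
C3: 1C, 2O, 1Cl → 0 + 2 + 1 = +3
The lowest value is +1.

+1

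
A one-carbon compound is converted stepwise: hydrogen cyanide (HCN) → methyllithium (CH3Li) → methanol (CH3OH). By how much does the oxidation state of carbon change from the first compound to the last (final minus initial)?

Carbon oxidation states along the series — hydrogen cyanide: +2, methyllithium: -4, methanol: -2.
Net change = -2 − (+2) = -4.

-4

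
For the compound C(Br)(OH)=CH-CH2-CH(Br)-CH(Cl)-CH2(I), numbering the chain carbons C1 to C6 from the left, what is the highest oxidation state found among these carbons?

Tallying each carbon's bonds:
C1: 2C, 1O, 1Br → 0 + 1 + 1 = +2
C2: 3C, 1H → 0 − 1 = -1
C3: 2C, 2H → 0 − 2 = -2
C4: 2C, 1H, 1Br → 0 − 1 + 1 = 0
C5: 2C, 1H, 1Cl → 0 − 1 + 1 = 0
C6: 1C, 2H, 1I → 0 − 2 + 1 = -1
The highest value is +2.

+2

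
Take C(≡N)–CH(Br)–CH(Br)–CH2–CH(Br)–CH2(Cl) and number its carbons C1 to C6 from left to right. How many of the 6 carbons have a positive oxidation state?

1

Assign +1 per bond to O/N/halogen, −1 per bond to H or an electropositive element, and 0 per bond to carbon. Tallying each carbon:
C1: 1C, 3N → 0 + 3 = +3
C2: 2C, 1H, 1Br → 0 − 1 + 1 = 0
C3: 2C, 1H, 1Br → 0 − 1 + 1 = 0
C4: 2C, 2H → 0 − 2 = -2
C5: 2C, 1H, 1Br → 0 − 1 + 1 = 0
C6: 1C, 2H, 1Cl → 0 − 2 + 1 = -1
1 carbon (C1) meets the condition.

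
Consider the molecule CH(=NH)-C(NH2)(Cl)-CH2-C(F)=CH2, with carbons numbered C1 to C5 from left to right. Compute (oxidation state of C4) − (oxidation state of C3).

C4: 3C, 1F → 0 + 1 = +1
C3: 2C, 2H → 0 − 2 = -2
Difference: +1 − (-2) = +3.

+3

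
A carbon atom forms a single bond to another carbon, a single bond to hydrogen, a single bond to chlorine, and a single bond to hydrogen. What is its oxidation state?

The carbon has one bond to C (0), one bond to Cl (+1), one bond to H (-1), one bond to H (-1).
Oxidation state = 0 + 1 − 1 − 1 = -1.

-1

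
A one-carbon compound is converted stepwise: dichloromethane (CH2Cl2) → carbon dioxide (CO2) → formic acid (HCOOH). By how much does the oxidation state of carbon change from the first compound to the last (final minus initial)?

+2

Carbon oxidation states along the series — dichloromethane: 0, carbon dioxide: +4, formic acid: +2.
Net change = +2 − (0) = +2.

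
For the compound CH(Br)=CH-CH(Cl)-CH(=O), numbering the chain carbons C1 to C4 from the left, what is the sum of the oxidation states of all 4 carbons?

0

Tallying each carbon's bonds:
C1: 2C, 1H, 1Br → 0 − 1 + 1 = 0
C2: 3C, 1H → 0 − 1 = -1
C3: 2C, 1H, 1Cl → 0 − 1 + 1 = 0
C4: 1C, 1H, 2O → 0 − 1 + 2 = +1
Sum = 0 − 1 + 0 + 1 = 0.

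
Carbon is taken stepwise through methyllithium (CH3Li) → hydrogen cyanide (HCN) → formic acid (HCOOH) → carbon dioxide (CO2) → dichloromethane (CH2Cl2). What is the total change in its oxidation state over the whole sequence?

+4

Carbon oxidation states along the series — methyllithium: -4, hydrogen cyanide: +2, formic acid: +2, carbon dioxide: +4, dichloromethane: 0.
Net change = 0 − (-4) = +4.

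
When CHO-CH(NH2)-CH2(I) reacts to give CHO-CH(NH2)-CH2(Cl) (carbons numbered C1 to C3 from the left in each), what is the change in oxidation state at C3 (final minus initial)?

0

Before: C3 has 1 bond to C, 2 bonds to H, 1 bond to I → oxidation state -1.
After: C3 has 1 bond to C, 2 bonds to H, 1 bond to Cl → oxidation state -1.
Δ = -1 − (-1) = 0, so no net redox change at C3.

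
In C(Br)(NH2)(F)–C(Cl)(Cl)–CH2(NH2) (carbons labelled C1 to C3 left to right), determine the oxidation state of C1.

+3

Each bond to a more electronegative atom (O, N, halogen) counts +1, each bond to a less electronegative atom (H, metal, B, Si) counts −1, and each C–C bond counts 0.
C1 has one bond to C (0), one bond to Br (+1), one bond to N (+1), one bond to F (+1).
Oxidation state = 0 + 1 + 1 + 1 = +3.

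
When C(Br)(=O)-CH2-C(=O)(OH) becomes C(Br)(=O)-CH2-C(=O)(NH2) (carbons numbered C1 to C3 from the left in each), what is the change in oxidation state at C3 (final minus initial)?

0

Before: C3 has 1 bond to C, 3 bonds to O → oxidation state +3.
After: C3 has 1 bond to C, 2 bonds to O, 1 bond to N → oxidation state +3.
Δ = +3 − (+3) = 0, so no net redox change at C3.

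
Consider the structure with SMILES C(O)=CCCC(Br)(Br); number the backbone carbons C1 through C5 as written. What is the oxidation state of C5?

C5 has one bond to C (0), one bond to H (-1), one bond to Br (+1), one bond to Br (+1).
Oxidation state = 0 − 1 + 1 + 1 = +1.

+1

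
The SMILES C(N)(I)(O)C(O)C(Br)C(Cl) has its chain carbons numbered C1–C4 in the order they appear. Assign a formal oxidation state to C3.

0

C3 has one bond to C (0), one bond to C (0), one bond to Br (+1), one bond to H (-1).
Oxidation state = 0 + 0 + 1 − 1 = 0.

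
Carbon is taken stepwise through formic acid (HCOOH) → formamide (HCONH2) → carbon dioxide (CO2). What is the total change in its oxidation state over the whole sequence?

Carbon oxidation states along the series — formic acid: +2, formamide: +2, carbon dioxide: +4.
Net change = +4 − (+2) = +2.

+2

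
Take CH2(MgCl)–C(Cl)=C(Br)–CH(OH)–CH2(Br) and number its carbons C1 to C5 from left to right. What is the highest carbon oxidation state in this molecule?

Each bond to a more electronegative atom (O, N, halogen) counts +1, each bond to a less electronegative atom (H, metal, B, Si) counts −1, and each C–C bond counts 0. Tallying each carbon:
C1: 1C, 2H, 1Mg → 0 − 2 − 1 = -3
C2: 3C, 1Cl → 0 + 1 = +1
C3: 3C, 1Br → 0 + 1 = +1
C4: 2C, 1H, 1O → 0 − 1 + 1 = 0
C5: 1C, 2H, 1Br → 0 − 2 + 1 = -1
The highest value is +1.

+1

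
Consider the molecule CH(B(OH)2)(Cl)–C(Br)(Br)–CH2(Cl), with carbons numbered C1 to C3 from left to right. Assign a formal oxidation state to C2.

+2

Count +1 for every bond to an atom more electronegative than carbon and −1 for every bond to one less electronegative; C–C bonds are 0.
C2 has one bond to C (0), one bond to C (0), one bond to Br (+1), one bond to Br (+1).
Oxidation state = 0 + 0 + 1 + 1 = +2.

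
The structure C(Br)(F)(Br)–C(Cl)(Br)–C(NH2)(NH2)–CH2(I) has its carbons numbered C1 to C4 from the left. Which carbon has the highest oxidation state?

Bonds to more-electronegative neighbours contribute +1 each, bonds to H or metals contribute −1 each, and C–C bonds contribute 0. Tallying each carbon:
C1: 1C, 1F, 2Br → 0 + 1 + 2 = +3
C2: 2C, 1Cl, 1Br → 0 + 1 + 1 = +2
C3: 2C, 2N → 0 + 2 = +2
C4: 1C, 2H, 1I → 0 − 2 + 1 = -1
The most oxidised carbon is C1 at +3.

C1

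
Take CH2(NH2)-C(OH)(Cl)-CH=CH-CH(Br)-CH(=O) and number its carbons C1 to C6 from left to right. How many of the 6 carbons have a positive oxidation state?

Bonds to more-electronegative neighbours contribute +1 each, bonds to H or metals contribute −1 each, and C–C bonds contribute 0. Tallying each carbon:
C1: 1C, 2H, 1N → 0 − 2 + 1 = -1
C2: 2C, 1O, 1Cl → 0 + 1 + 1 = +2
C3: 3C, 1H → 0 − 1 = -1
C4: 3C, 1H → 0 − 1 = -1
C5: 2C, 1H, 1Br → 0 − 1 + 1 = 0
C6: 1C, 1H, 2O → 0 − 1 + 2 = +1
2 carbons (C2, C6) meet the condition.

2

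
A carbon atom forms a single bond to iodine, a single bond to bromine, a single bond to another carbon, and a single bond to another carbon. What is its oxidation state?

+2

The carbon has one bond to C (0), one bond to C (0), one bond to Br (+1), one bond to I (+1).
Oxidation state = 0 + 0 + 1 + 1 = +2.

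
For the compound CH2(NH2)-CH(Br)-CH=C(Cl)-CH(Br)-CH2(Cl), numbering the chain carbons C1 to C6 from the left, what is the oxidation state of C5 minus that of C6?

+1

C5: 2C, 1H, 1Br → 0 − 1 + 1 = 0
C6: 1C, 2H, 1Cl → 0 − 2 + 1 = -1
Difference: 0 − (-1) = +1.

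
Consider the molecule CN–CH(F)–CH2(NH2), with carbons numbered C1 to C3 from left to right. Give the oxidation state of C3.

Assign +1 per bond to O/N/halogen, −1 per bond to H or an electropositive element, and 0 per bond to carbon.
C3 has one bond to C (0), one bond to H (-1), one bond to H (-1), one bond to N (+1).
Oxidation state = 0 − 1 − 1 + 1 = -1.

-1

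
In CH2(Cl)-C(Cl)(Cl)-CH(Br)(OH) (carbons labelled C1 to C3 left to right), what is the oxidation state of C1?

-1

Count +1 for every bond to an atom more electronegative than carbon and −1 for every bond to one less electronegative; C–C bonds are 0.
C1 has one bond to C (0), one bond to H (-1), one bond to H (-1), one bond to Cl (+1).
Oxidation state = 0 − 1 − 1 + 1 = -1.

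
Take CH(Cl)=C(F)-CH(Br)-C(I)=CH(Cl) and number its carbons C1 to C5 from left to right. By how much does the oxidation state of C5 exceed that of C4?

C5: 2C, 1H, 1Cl → 0 − 1 + 1 = 0
C4: 3C, 1I → 0 + 1 = +1
Difference: 0 − (+1) = -1.

-1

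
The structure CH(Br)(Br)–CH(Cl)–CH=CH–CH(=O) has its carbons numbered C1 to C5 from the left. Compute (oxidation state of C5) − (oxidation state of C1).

C5: 1C, 1H, 2O → 0 − 1 + 2 = +1
C1: 1C, 1H, 2Br → 0 − 1 + 2 = +1
Difference: +1 − (+1) = 0.

0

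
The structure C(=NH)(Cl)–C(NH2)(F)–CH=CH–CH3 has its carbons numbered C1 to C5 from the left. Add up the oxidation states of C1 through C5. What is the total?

Each bond to a more electronegative atom (O, N, halogen) counts +1, each bond to a less electronegative atom (H, metal, B, Si) counts −1, and each C–C bond counts 0. Tallying each carbon:
C1: 1C, 2N, 1Cl → 0 + 2 + 1 = +3
C2: 2C, 1N, 1F → 0 + 1 + 1 = +2
C3: 3C, 1H → 0 − 1 = -1
C4: 3C, 1H → 0 − 1 = -1
C5: 1C, 3H → 0 − 3 = -3
Sum = +3 + 2 − 1 − 1 − 3 = 0.

0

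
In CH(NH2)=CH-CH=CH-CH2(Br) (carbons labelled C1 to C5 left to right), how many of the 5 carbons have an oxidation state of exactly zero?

Tallying each carbon's bonds:
C1: 2C, 1H, 1N → 0 − 1 + 1 = 0
C2: 3C, 1H → 0 − 1 = -1
C3: 3C, 1H → 0 − 1 = -1
C4: 3C, 1H → 0 − 1 = -1
C5: 1C, 2H, 1Br → 0 − 2 + 1 = -1
1 carbon (C1) meets the condition.

1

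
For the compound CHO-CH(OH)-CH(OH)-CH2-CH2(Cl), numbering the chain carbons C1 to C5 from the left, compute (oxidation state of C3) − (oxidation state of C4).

+2

C3: 2C, 1H, 1O → 0 − 1 + 1 = 0
C4: 2C, 2H → 0 − 2 = -2
Difference: 0 − (-2) = +2.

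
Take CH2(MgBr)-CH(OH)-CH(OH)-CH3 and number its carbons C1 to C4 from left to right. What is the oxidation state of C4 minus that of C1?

C4: 1C, 3H → 0 − 3 = -3
C1: 1C, 2H, 1Mg → 0 − 2 − 1 = -3
Difference: -3 − (-3) = 0.

0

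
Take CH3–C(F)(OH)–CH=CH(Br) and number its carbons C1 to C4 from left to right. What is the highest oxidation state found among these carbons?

+2

Tallying each carbon's bonds:
C1: 1C, 3H → 0 − 3 = -3
C2: 2C, 1O, 1F → 0 + 1 + 1 = +2
C3: 3C, 1H → 0 − 1 = -1
C4: 2C, 1H, 1Br → 0 − 1 + 1 = 0
The highest value is +2.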